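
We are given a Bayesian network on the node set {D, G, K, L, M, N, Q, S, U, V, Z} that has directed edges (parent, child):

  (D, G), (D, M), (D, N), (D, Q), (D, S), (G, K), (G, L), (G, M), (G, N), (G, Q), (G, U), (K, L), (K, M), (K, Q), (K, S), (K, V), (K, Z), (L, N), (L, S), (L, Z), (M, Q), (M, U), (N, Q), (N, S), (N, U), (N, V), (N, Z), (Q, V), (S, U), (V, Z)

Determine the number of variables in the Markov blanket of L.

Recall MB(v) = parents ∪ children ∪ spouses, where spouses are the other parents of v's children.
Pa(L) = {G, K}.
L has children N, S, Z.
For each child, the remaining parents (spouses of L):
  parents(N) \ {L} = {D, G}.
  S also has parents D, K, N.
  Z also has parents K, N, V.
MB(L) = {D, G, K, N, S, V, Z}, which has 7 nodes.

7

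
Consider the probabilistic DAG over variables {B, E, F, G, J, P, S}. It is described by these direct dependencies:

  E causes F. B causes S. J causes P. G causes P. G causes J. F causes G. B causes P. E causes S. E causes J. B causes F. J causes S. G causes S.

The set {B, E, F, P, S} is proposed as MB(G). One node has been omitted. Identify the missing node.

J

Parents of G: F.
Ch(G) = {J, P, S}.
Co-parents of G (other parents of its children):
  J's other parent is E.
  parents(P) \ {G} = {B, J}.
  S's other parents are B, E, J.
MB(G) = {B, E, F, J, P, S}.
Comparing with the claimed set, J is missing.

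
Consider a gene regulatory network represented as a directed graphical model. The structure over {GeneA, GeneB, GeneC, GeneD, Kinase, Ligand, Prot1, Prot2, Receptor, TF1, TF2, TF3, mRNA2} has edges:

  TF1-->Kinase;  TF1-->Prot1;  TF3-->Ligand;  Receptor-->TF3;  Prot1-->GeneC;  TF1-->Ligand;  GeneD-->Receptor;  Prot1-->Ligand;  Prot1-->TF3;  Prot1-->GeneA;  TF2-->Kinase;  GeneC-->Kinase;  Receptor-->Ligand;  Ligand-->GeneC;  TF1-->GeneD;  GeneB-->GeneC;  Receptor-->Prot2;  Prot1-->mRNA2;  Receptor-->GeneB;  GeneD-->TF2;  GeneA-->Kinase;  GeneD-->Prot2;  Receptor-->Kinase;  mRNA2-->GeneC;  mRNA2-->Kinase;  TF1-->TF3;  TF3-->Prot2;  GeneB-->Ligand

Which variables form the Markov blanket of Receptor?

The Markov blanket of a node is its parents, its children, and the other parents of its children.
Parents of Receptor: GeneD.
Receptor's children: GeneB, Kinase, Ligand, Prot2, TF3.
Parents of each child, excluding Receptor:
  TF3's other parents are Prot1, TF1.
  GeneB has no other parent.
  Ligand also has parents GeneB, Prot1, TF1, TF3.
  parents(Prot2) \ {Receptor} = {GeneD, TF3}.
  parents(Kinase) \ {Receptor} = {GeneA, GeneC, TF1, TF2, mRNA2}.
MB(Receptor) = {GeneA, GeneB, GeneC, GeneD, Kinase, Ligand, Prot1, Prot2, TF1, TF2, TF3, mRNA2}.

{GeneA, GeneB, GeneC, GeneD, Kinase, Ligand, Prot1, Prot2, TF1, TF2, TF3, mRNA2}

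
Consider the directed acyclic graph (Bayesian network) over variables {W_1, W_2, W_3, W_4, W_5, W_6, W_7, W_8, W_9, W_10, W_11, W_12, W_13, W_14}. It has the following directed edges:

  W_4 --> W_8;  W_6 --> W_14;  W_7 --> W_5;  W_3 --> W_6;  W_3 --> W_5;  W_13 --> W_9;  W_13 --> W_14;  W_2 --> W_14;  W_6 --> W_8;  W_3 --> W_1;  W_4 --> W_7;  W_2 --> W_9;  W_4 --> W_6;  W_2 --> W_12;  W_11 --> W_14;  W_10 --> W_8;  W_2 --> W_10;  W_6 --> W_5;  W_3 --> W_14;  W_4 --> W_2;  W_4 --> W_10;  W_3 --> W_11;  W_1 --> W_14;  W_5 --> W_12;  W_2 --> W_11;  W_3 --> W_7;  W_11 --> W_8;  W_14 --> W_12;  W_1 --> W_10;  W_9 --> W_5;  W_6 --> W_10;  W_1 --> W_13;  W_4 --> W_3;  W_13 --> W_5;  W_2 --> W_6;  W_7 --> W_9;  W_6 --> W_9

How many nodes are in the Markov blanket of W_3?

10

W_3's children: W_1, W_5, W_6, W_7, W_11, W_14.
Pa(W_3) = {W_4}.
Parents of each child, excluding W_3:
  W_1 has no other parent.
  parents(W_6) \ {W_3} = {W_2, W_4}.
  W_7's other parent is W_4.
  W_11 also has parent W_2.
  W_14 also has parents W_1, W_2, W_6, W_11, W_13.
  W_5 also has parents W_6, W_7, W_9, W_13.
MB(W_3) = {W_1, W_2, W_4, W_5, W_6, W_7, W_9, W_11, W_13, W_14}, which has 10 nodes.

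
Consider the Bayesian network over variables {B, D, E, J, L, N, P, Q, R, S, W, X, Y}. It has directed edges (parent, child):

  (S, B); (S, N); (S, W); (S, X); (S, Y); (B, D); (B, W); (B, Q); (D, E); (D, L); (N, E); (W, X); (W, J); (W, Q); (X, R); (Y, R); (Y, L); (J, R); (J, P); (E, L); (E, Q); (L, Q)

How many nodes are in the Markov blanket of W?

The Markov blanket of a node is its parents, its children, and the other parents of its children.
Parents of W: B, S.
W's children: J, Q, X.
Co-parents of W (other parents of its children):
  X's other parent is S.
  J has no other parent.
  Q's other parents are B, E, L.
MB(W) = {B, E, J, L, Q, S, X}, which has 7 nodes.

7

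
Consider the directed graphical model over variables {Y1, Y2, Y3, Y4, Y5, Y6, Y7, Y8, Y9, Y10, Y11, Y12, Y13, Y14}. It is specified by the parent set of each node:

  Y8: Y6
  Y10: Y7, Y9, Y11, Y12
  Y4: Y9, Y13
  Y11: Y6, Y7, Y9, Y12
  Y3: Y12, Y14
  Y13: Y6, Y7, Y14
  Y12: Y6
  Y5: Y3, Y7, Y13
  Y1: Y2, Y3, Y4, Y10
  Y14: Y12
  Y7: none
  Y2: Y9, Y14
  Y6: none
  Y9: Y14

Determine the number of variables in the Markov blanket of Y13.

Parents of Y13: Y6, Y7, Y14.
Y13's children: Y4, Y5.
For each child, the remaining parents (spouses of Y13):
  Y4's other parent is Y9.
  parents(Y5) \ {Y13} = {Y3, Y7}.
MB(Y13) = {Y3, Y4, Y5, Y6, Y7, Y9, Y14}, which has 7 nodes.

7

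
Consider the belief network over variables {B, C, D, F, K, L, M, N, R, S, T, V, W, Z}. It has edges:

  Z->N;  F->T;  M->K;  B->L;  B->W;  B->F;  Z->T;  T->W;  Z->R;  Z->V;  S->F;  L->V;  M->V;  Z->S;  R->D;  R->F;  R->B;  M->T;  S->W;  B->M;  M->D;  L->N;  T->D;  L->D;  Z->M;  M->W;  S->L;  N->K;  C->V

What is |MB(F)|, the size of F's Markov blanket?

6

Pa(F) = {B, R, S}.
Ch(F) = {T}.
Co-parents of F (other parents of its children):
  parents(T) \ {F} = {M, Z}.
MB(F) = {B, M, R, S, T, Z}, which has 6 nodes.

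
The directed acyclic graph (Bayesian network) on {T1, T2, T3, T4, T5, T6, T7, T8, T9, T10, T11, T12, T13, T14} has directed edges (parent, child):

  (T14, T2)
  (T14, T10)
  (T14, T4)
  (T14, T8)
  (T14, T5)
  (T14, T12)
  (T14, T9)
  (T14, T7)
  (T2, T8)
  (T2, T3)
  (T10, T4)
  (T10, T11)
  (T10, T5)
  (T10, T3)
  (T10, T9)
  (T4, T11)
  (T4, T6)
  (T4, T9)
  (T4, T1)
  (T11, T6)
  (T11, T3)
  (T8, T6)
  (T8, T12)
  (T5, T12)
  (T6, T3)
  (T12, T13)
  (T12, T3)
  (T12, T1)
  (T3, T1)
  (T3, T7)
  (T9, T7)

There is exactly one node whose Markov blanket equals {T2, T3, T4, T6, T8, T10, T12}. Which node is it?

The target node must have every member of {T2, T3, T4, T6, T8, T10, T12} as a parent, child, or co-parent, and no others.
Parents of T11: T4, T10; children: T3, T6; co-parents: T2, T4, T6, T8, T10, T12.
These exactly cover the given set, so the node is T11.

T11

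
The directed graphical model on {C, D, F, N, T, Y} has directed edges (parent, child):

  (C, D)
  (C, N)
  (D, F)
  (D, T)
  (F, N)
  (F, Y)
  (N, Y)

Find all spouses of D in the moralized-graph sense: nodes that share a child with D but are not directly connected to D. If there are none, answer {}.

{}

Children of D: F, T.
  F has no other parent.
  T has no other parent.
Excluding nodes already adjacent to D (C, F, T), the co-parent-only contribution is {}.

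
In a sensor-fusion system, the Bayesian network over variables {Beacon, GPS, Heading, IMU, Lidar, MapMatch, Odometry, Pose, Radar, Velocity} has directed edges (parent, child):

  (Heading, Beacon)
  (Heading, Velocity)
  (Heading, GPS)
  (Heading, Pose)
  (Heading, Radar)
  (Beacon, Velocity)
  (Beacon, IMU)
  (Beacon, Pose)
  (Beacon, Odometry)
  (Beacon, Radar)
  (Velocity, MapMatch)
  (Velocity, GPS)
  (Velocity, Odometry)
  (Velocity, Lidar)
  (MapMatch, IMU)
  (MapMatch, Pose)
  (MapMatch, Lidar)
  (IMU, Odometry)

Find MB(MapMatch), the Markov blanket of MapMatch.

{Beacon, Heading, IMU, Lidar, Pose, Velocity}

MapMatch has children IMU, Lidar, Pose.
MapMatch's parents: Velocity.
For each child, the remaining parents (spouses of MapMatch):
  IMU also has parent Beacon.
  Pose also has parents Beacon, Heading.
  Lidar's other parent is Velocity.
MB(MapMatch) = {Beacon, Heading, IMU, Lidar, Pose, Velocity}.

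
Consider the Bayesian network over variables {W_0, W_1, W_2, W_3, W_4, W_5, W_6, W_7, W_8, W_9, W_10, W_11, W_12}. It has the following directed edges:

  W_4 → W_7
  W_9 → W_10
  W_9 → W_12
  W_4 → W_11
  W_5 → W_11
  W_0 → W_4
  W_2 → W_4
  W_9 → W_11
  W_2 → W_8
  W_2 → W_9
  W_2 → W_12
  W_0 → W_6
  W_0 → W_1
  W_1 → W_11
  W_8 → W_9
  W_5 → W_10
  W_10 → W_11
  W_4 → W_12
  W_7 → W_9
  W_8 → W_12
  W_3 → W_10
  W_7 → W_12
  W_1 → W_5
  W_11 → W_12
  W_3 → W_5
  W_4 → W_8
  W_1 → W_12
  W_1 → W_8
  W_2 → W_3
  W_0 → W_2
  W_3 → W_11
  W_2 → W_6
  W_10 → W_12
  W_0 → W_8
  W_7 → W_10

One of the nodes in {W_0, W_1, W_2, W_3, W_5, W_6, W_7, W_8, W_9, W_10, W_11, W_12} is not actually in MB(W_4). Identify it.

W_6

W_4 has parents W_0, W_2.
Children of W_4: W_7, W_8, W_11, W_12.
Co-parents of W_4 (other parents of its children):
  W_7: —
  W_8: W_0, W_1, W_2
  W_11: W_1, W_3, W_5, W_9, W_10
  W_12: W_1, W_2, W_7, W_8, W_9, W_10, W_11
MB(W_4) = {W_0, W_1, W_2, W_3, W_5, W_7, W_8, W_9, W_10, W_11, W_12}.
W_6 is neither a parent, child, nor co-parent of W_4, so it does not belong.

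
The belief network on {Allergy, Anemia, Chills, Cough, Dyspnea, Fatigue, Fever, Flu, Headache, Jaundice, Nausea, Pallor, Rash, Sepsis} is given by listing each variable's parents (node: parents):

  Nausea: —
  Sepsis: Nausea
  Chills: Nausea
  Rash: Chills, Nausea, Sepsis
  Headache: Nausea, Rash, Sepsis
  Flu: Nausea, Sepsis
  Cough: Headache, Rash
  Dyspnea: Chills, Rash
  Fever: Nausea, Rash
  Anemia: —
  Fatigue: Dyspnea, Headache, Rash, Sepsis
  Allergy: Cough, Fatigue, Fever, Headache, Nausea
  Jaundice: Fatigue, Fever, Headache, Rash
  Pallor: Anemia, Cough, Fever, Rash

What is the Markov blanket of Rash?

{Anemia, Chills, Cough, Dyspnea, Fatigue, Fever, Headache, Jaundice, Nausea, Pallor, Sepsis}

A node's Markov blanket = Pa ∪ Ch ∪ (parents of Ch other than the node itself).
Pa(Rash) = {Chills, Nausea, Sepsis}.
Rash has children Cough, Dyspnea, Fatigue, Fever, Headache, Jaundice, Pallor.
Other parents of Rash's children:
  Headache also has parents Nausea, Sepsis.
  parents(Cough) \ {Rash} = {Headache}.
  parents(Dyspnea) \ {Rash} = {Chills}.
  Fever's other parent is Nausea.
  Fatigue also has parents Dyspnea, Headache, Sepsis.
  parents(Jaundice) \ {Rash} = {Fatigue, Fever, Headache}.
  parents(Pallor) \ {Rash} = {Anemia, Cough, Fever}.
MB(Rash) = {Anemia, Chills, Cough, Dyspnea, Fatigue, Fever, Headache, Jaundice, Nausea, Pallor, Sepsis}.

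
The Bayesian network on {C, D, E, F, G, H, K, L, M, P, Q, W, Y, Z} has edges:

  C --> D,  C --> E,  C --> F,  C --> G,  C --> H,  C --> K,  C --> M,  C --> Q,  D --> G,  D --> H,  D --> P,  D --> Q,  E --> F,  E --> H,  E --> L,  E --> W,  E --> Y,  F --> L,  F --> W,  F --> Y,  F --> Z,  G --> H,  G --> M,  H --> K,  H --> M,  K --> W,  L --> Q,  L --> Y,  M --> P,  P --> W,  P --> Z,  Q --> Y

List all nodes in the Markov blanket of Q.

{C, D, E, F, L, Y}

By definition, MB(Q) is built from Q's parents, Q's children, and the co-parents of Q.
Pa(Q) = {C, D, L}.
Ch(Q) = {Y}.
For each child, the remaining parents (spouses of Q):
  Y also has parents E, F, L.
MB(Q) = {C, D, E, F, L, Y}.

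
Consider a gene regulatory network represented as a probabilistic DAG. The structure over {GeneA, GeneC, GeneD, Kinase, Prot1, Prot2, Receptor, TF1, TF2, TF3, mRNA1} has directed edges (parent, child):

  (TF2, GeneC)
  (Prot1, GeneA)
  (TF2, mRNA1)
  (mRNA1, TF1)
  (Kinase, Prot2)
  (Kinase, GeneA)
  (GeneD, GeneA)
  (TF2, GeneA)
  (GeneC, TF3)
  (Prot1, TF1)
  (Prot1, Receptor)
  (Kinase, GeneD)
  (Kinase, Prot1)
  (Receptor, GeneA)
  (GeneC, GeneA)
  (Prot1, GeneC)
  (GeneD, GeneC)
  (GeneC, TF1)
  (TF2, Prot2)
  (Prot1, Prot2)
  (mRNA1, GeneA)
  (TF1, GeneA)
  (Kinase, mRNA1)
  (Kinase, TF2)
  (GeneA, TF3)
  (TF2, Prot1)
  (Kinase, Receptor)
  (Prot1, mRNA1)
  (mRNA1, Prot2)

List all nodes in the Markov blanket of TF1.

{GeneA, GeneC, GeneD, Kinase, Prot1, Receptor, TF2, mRNA1}

Recall MB(v) = parents ∪ children ∪ spouses, where spouses are the other parents of v's children.
TF1's parents: GeneC, Prot1, mRNA1.
TF1's children: GeneA.
Parents of each child, excluding TF1:
  GeneA's other parents are GeneC, GeneD, Kinase, Prot1, Receptor, TF2, mRNA1.
MB(TF1) = {GeneA, GeneC, GeneD, Kinase, Prot1, Receptor, TF2, mRNA1}.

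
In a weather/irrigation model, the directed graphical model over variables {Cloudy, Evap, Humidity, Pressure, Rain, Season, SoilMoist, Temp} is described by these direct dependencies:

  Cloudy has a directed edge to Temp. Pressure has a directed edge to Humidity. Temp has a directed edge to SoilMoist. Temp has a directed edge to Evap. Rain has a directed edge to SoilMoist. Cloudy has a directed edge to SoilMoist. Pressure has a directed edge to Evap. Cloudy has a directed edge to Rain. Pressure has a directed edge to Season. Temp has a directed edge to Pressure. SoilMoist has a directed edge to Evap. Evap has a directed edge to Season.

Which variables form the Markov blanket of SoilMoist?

Recall MB(v) = parents ∪ children ∪ spouses, where spouses are the other parents of v's children.
Ch(SoilMoist) = {Evap}.
SoilMoist has parents Cloudy, Rain, Temp.
Co-parents of SoilMoist (other parents of its children):
  Evap: Pressure, Temp
Taking the union gives {Cloudy, Evap, Pressure, Rain, Temp}.

{Cloudy, Evap, Pressure, Rain, Temp}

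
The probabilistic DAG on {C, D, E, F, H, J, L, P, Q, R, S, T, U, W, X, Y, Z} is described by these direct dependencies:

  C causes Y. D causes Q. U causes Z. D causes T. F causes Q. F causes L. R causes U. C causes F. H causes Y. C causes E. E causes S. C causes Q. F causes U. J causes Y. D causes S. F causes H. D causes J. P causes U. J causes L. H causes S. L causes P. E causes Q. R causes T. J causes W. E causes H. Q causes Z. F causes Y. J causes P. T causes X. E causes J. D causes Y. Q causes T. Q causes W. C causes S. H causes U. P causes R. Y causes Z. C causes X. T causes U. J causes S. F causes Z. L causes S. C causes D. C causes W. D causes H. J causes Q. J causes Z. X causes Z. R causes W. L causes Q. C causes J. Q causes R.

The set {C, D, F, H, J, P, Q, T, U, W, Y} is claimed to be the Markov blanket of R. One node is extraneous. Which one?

Children of R: T, U, W.
R has parents P, Q.
Co-parents of R (other parents of its children):
  T also has parents D, Q.
  parents(U) \ {R} = {F, H, P, T}.
  W also has parents C, J, Q.
MB(R) = {C, D, F, H, J, P, Q, T, U, W}.
Y is neither a parent, child, nor co-parent of R, so it does not belong.

Y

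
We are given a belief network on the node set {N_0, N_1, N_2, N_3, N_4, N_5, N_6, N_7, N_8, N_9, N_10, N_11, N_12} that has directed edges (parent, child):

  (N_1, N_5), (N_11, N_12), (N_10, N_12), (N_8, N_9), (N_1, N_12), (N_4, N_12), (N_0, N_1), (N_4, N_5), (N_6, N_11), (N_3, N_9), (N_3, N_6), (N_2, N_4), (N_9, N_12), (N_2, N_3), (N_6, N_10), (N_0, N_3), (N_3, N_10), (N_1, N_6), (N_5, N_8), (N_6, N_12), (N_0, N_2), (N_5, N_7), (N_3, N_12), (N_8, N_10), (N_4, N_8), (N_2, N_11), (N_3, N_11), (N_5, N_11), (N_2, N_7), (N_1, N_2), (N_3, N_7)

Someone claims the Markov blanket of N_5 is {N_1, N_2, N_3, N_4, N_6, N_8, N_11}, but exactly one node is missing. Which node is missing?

A node's Markov blanket = Pa ∪ Ch ∪ (parents of Ch other than the node itself).
N_5 has parents N_1, N_4.
Children of N_5: N_7, N_8, N_11.
Co-parents of N_5 (other parents of its children):
  N_7: N_2, N_3
  N_8: N_4
  N_11: N_2, N_3, N_6
MB(N_5) = {N_1, N_2, N_3, N_4, N_6, N_7, N_8, N_11}.
Comparing with the claimed set, N_7 is missing.

N_7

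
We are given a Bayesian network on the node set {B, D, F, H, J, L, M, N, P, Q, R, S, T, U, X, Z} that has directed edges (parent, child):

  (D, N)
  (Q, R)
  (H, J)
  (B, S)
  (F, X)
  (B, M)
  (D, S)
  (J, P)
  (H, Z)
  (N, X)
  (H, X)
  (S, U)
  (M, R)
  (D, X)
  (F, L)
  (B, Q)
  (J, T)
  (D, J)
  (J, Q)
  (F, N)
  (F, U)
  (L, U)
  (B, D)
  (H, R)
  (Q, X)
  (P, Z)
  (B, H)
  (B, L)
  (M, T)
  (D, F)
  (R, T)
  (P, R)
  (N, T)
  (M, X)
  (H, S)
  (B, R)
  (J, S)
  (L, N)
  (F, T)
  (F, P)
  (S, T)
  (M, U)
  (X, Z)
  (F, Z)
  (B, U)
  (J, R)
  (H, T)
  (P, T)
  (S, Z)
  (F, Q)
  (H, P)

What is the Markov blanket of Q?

Q has parents B, F, J.
Q has children R, X.
Other parents of Q's children:
  R: B, H, J, M, P
  X: D, F, H, M, N
MB(Q) = {B, D, F, H, J, M, N, P, R, X}.

{B, D, F, H, J, M, N, P, R, X}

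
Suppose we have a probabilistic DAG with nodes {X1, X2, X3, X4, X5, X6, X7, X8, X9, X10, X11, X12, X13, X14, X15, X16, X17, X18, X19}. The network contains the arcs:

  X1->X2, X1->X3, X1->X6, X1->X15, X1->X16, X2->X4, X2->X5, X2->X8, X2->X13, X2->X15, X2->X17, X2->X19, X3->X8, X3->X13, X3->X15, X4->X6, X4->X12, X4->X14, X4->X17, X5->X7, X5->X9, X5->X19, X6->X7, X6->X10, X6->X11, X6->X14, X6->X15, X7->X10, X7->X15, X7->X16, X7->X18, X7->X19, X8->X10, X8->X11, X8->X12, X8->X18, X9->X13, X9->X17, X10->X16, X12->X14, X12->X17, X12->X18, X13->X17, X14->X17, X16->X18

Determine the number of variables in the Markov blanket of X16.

By definition, MB(X16) is built from X16's parents, X16's children, and the co-parents of X16.
Parents of X16: X1, X7, X10.
Children of X16: X18.
Co-parents of X16 (other parents of its children):
  X18 also has parents X7, X8, X12.
MB(X16) = {X1, X7, X8, X10, X12, X18}, which has 6 nodes.

6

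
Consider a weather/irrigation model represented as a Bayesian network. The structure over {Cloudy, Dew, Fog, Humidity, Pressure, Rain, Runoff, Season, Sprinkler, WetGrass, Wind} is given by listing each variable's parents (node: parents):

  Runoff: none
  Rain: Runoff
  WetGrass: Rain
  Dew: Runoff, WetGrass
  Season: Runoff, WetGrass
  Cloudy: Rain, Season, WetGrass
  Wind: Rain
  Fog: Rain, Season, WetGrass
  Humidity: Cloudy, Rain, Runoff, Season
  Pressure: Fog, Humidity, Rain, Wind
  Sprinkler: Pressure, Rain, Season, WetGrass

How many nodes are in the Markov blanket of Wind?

4

Pa(Wind) = {Rain}.
Children of Wind: Pressure.
Parents of each child, excluding Wind:
  Pressure's other parents are Fog, Humidity, Rain.
MB(Wind) = {Fog, Humidity, Pressure, Rain}, which has 4 nodes.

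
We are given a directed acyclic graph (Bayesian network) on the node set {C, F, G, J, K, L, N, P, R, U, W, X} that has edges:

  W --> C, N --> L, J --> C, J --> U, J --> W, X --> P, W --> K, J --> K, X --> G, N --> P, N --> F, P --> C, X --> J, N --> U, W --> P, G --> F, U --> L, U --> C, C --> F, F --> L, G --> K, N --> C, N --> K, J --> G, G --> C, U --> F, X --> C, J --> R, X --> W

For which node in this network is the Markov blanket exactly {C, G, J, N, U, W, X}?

The target node must have every member of {C, G, J, N, U, W, X} as a parent, child, or co-parent, and no others.
Parents of P: N, W, X; children: C; co-parents: G, J, N, U, W, X.
These exactly cover the given set, so the node is P.

P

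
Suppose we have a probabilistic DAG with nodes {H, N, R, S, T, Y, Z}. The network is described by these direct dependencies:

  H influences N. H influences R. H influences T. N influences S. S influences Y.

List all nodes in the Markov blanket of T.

T's children: none.
T's parents: H.
T has no children, so there are no co-parents.
So the Markov blanket of T is {H}.

{H}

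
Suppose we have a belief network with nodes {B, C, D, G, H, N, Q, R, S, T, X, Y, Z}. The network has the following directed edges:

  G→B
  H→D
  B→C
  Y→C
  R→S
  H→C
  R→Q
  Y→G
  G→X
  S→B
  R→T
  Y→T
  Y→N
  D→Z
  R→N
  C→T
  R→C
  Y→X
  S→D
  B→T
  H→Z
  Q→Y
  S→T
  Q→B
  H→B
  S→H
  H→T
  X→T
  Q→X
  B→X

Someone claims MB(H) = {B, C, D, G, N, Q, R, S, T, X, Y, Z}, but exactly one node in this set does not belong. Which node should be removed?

N

Parents of H: S.
H's children: B, C, D, T, Z.
Other parents of H's children:
  B: G, Q, S
  C: B, R, Y
  D: S
  T: B, C, R, S, X, Y
  Z: D
MB(H) = {B, C, D, G, Q, R, S, T, X, Y, Z}.
N is neither a parent, child, nor co-parent of H, so it does not belong.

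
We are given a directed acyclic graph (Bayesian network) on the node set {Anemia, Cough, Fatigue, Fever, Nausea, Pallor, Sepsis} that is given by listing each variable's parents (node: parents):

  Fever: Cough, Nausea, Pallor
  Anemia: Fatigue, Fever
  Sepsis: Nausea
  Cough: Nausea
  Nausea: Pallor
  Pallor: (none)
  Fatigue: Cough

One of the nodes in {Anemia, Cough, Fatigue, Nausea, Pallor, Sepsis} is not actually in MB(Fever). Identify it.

Pa(Fever) = {Cough, Nausea, Pallor}.
Fever has child Anemia.
Other parents of Fever's children:
  Anemia's other parent is Fatigue.
MB(Fever) = {Anemia, Cough, Fatigue, Nausea, Pallor}.
Sepsis is neither a parent, child, nor co-parent of Fever, so it does not belong.

Sepsis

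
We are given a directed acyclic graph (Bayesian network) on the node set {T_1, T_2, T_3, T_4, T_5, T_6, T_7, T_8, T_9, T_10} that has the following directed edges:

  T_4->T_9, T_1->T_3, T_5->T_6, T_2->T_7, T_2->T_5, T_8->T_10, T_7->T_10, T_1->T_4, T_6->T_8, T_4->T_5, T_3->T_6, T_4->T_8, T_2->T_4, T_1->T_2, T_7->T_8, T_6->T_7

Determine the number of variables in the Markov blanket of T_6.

6

By definition, MB(T_6) is built from T_6's parents, T_6's children, and the co-parents of T_6.
T_6 has parents T_3, T_5.
Children of T_6: T_7, T_8.
For each child, the remaining parents (spouses of T_6):
  T_7's other parent is T_2.
  T_8's other parents are T_4, T_7.
MB(T_6) = {T_2, T_3, T_4, T_5, T_7, T_8}, which has 6 nodes.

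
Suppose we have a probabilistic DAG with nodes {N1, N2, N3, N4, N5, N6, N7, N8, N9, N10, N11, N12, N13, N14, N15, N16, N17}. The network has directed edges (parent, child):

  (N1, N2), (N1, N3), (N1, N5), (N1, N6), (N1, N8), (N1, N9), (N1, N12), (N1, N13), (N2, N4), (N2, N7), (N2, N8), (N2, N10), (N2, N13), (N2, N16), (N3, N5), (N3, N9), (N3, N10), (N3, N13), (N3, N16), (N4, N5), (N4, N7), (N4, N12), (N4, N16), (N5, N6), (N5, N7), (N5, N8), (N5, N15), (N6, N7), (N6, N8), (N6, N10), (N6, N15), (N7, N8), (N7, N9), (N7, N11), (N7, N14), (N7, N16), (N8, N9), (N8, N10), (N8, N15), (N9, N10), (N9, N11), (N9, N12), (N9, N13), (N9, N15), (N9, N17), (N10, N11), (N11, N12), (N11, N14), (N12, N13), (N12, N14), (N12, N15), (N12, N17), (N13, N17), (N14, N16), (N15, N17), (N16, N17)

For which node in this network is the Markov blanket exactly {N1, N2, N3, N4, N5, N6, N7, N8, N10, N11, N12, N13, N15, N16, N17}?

N9

The target node must have every member of {N1, N2, N3, N4, N5, N6, N7, N8, N10, N11, N12, N13, N15, N16, N17} as a parent, child, or co-parent, and no others.
Parents of N9: N1, N3, N7, N8; children: N10, N11, N12, N13, N15, N17; co-parents: N1, N2, N3, N4, N5, N6, N7, N8, N10, N11, N12, N13, N15, N16.
These exactly cover the given set, so the node is N9.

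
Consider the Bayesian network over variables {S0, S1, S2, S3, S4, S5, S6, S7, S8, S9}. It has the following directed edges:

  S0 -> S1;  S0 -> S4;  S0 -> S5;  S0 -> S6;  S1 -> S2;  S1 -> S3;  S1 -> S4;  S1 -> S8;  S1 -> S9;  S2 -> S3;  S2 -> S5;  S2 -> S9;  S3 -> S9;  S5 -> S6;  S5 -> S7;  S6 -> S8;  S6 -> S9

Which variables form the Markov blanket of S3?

The Markov blanket of a node is its parents, its children, and the other parents of its children.
Ch(S3) = {S9}.
Parents of S3: S1, S2.
For each child, the remaining parents (spouses of S3):
  S9: S1, S2, S6
So the Markov blanket of S3 is {S1, S2, S6, S9}.

{S1, S2, S6, S9}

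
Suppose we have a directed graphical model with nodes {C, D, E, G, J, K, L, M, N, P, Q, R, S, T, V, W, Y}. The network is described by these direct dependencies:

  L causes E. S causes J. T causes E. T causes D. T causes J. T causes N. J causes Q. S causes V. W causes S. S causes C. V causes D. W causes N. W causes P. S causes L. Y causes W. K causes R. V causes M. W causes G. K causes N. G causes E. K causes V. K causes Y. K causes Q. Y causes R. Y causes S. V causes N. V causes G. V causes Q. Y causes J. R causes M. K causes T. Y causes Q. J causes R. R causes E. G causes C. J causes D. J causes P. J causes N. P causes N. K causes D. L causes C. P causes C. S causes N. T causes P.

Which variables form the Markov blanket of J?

{D, K, N, P, Q, R, S, T, V, W, Y}

Parents of J: S, T, Y.
Ch(J) = {D, N, P, Q, R}.
Parents of each child, excluding J:
  P's other parents are T, W.
  R also has parents K, Y.
  parents(D) \ {J} = {K, T, V}.
  N also has parents K, P, S, T, V, W.
  parents(Q) \ {J} = {K, V, Y}.
So the Markov blanket of J is {D, K, N, P, Q, R, S, T, V, W, Y}.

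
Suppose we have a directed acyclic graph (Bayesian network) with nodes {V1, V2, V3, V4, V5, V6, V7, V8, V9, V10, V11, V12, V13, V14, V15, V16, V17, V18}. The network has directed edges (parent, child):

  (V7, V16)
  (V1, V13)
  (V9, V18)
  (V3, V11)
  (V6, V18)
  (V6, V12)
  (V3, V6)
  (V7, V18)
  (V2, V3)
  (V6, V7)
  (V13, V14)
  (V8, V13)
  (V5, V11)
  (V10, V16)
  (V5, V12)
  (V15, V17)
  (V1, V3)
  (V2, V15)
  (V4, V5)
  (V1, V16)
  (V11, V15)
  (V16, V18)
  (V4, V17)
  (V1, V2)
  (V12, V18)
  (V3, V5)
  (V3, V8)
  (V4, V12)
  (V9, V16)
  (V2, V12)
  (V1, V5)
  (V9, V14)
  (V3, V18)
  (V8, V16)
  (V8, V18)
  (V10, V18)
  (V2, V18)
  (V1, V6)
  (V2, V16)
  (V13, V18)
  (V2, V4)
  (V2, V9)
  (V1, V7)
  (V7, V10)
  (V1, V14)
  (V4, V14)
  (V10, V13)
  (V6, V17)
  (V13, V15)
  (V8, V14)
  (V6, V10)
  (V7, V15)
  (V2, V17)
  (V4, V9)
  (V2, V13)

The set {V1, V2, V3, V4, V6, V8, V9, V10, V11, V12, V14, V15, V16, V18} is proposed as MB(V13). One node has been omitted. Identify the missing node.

V7

Recall MB(v) = parents ∪ children ∪ spouses, where spouses are the other parents of v's children.
V13's parents: V1, V2, V8, V10.
V13's children: V14, V15, V18.
Parents of each child, excluding V13:
  parents(V14) \ {V13} = {V1, V4, V8, V9}.
  V15's other parents are V2, V7, V11.
  V18's other parents are V2, V3, V6, V7, V8, V9, V10, V12, V16.
MB(V13) = {V1, V2, V3, V4, V6, V7, V8, V9, V10, V11, V12, V14, V15, V16, V18}.
Comparing with the claimed set, V7 is missing.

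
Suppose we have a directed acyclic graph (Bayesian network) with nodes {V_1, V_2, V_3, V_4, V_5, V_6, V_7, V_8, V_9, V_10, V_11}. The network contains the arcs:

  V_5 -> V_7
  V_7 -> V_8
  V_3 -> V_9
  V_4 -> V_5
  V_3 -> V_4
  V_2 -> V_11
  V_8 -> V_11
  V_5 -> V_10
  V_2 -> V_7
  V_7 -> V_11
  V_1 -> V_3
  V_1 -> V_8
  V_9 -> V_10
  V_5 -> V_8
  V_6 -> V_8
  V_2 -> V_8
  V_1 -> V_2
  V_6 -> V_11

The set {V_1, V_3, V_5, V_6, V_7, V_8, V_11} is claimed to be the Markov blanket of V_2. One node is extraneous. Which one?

V_3

By definition, MB(V_2) is built from V_2's parents, V_2's children, and the co-parents of V_2.
Children of V_2: V_7, V_8, V_11.
Pa(V_2) = {V_1}.
For each child, the remaining parents (spouses of V_2):
  V_7 also has parent V_5.
  parents(V_8) \ {V_2} = {V_1, V_5, V_6, V_7}.
  V_11 also has parents V_6, V_7, V_8.
MB(V_2) = {V_1, V_5, V_6, V_7, V_8, V_11}.
V_3 is neither a parent, child, nor co-parent of V_2, so it does not belong.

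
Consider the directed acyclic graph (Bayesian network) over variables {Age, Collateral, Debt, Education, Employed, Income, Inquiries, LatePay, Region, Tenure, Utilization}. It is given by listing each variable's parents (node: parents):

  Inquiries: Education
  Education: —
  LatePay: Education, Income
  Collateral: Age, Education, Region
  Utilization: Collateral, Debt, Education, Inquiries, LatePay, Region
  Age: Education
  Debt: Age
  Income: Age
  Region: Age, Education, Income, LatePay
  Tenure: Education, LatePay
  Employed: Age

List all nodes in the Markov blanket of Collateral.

A node's Markov blanket = Pa ∪ Ch ∪ (parents of Ch other than the node itself).
Collateral's parents: Age, Education, Region.
Collateral's children: Utilization.
Co-parents of Collateral (other parents of its children):
  Utilization's other parents are Debt, Education, Inquiries, LatePay, Region.
Taking the union gives {Age, Debt, Education, Inquiries, LatePay, Region, Utilization}.

{Age, Debt, Education, Inquiries, LatePay, Region, Utilization}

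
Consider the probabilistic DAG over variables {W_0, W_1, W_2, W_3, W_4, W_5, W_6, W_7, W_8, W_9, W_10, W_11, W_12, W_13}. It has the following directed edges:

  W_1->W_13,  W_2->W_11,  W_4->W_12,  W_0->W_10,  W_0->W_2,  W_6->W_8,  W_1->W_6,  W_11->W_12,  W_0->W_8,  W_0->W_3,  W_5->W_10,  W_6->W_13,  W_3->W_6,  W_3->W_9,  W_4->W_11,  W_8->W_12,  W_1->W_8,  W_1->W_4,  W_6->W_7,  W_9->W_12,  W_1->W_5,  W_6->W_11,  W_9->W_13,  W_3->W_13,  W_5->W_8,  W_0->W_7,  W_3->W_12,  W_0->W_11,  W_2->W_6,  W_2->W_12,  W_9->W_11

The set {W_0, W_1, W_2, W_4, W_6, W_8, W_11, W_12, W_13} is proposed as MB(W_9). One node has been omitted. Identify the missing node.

W_9 has parent W_3.
W_9's children: W_11, W_12, W_13.
For each child, the remaining parents (spouses of W_9):
  W_11: W_0, W_2, W_4, W_6
  W_12: W_2, W_3, W_4, W_8, W_11
  W_13: W_1, W_3, W_6
MB(W_9) = {W_0, W_1, W_2, W_3, W_4, W_6, W_8, W_11, W_12, W_13}.
Comparing with the claimed set, W_3 is missing.

W_3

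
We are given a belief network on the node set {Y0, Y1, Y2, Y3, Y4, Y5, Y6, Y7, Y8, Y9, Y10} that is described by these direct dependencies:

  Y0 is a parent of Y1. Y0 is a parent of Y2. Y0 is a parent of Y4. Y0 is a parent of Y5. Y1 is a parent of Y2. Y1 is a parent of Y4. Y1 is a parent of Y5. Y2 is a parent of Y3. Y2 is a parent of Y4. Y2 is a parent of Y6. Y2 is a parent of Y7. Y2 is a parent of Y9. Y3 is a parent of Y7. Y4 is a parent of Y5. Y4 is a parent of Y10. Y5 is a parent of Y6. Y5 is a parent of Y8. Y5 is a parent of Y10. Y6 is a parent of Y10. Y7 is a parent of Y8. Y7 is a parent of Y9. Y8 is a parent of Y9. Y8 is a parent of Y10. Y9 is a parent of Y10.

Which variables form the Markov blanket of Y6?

Y6 has child Y10.
Parents of Y6: Y2, Y5.
Other parents of Y6's children:
  parents(Y10) \ {Y6} = {Y4, Y5, Y8, Y9}.
Union: {Y2, Y5} ∪ {Y10} ∪ {Y4, Y5, Y8, Y9} = {Y2, Y4, Y5, Y8, Y9, Y10}.

{Y2, Y4, Y5, Y8, Y9, Y10}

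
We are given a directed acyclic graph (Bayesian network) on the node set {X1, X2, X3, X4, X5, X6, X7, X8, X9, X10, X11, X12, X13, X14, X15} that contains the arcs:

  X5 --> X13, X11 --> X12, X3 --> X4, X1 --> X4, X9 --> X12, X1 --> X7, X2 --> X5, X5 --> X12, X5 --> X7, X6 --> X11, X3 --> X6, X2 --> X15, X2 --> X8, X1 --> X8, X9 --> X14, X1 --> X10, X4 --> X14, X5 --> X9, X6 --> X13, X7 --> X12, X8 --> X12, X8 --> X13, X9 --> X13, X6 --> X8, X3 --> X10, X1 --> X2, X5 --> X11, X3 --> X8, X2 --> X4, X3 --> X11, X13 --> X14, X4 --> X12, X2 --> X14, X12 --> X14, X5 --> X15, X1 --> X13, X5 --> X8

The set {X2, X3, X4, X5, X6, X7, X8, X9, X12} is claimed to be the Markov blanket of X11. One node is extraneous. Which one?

X2

X11's parents: X3, X5, X6.
Children of X11: X12.
Other parents of X11's children:
  parents(X12) \ {X11} = {X4, X5, X7, X8, X9}.
MB(X11) = {X3, X4, X5, X6, X7, X8, X9, X12}.
X2 is neither a parent, child, nor co-parent of X11, so it does not belong.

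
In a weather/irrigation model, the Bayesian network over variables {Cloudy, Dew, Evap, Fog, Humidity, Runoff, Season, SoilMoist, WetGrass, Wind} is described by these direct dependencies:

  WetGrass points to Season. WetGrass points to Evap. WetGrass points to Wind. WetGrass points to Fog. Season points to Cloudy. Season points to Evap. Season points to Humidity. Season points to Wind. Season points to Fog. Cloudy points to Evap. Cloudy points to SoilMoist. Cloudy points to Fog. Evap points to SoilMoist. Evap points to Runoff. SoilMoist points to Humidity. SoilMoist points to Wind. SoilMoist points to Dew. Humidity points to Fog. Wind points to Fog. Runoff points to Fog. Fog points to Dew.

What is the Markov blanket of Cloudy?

Cloudy's parents: Season.
Children of Cloudy: Evap, Fog, SoilMoist.
For each child, the remaining parents (spouses of Cloudy):
  Evap's other parents are Season, WetGrass.
  parents(SoilMoist) \ {Cloudy} = {Evap}.
  parents(Fog) \ {Cloudy} = {Humidity, Runoff, Season, WetGrass, Wind}.
MB(Cloudy) = {Evap, Fog, Humidity, Runoff, Season, SoilMoist, WetGrass, Wind}.

{Evap, Fog, Humidity, Runoff, Season, SoilMoist, WetGrass, Wind}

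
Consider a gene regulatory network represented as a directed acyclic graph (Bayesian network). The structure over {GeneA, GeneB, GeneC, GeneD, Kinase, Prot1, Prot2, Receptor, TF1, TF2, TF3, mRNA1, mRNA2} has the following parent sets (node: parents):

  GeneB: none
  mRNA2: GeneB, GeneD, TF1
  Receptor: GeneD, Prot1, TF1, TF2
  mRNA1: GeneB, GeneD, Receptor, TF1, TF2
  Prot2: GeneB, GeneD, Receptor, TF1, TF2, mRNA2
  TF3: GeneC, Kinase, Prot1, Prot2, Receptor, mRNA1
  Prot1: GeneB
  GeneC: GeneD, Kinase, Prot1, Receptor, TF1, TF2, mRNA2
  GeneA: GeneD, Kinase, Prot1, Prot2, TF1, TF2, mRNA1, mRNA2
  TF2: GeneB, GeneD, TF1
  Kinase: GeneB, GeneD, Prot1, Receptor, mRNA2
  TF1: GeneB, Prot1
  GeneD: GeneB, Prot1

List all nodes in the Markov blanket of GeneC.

Pa(GeneC) = {GeneD, Kinase, Prot1, Receptor, TF1, TF2, mRNA2}.
GeneC has child TF3.
For each child, the remaining parents (spouses of GeneC):
  TF3: Kinase, Prot1, Prot2, Receptor, mRNA1
So the Markov blanket of GeneC is {GeneD, Kinase, Prot1, Prot2, Receptor, TF1, TF2, TF3, mRNA1, mRNA2}.

{GeneD, Kinase, Prot1, Prot2, Receptor, TF1, TF2, TF3, mRNA1, mRNA2}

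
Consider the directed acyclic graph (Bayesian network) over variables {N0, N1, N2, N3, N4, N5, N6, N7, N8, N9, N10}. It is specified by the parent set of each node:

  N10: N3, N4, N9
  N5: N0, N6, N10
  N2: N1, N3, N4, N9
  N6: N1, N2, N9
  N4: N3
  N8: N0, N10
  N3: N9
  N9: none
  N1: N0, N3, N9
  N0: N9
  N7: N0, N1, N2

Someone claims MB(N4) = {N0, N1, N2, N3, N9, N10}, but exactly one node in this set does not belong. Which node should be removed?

N0

N4 has parent N3.
N4's children: N2, N10.
Co-parents of N4 (other parents of its children):
  N10: N3, N9
  N2: N1, N3, N9
MB(N4) = {N1, N2, N3, N9, N10}.
N0 is neither a parent, child, nor co-parent of N4, so it does not belong.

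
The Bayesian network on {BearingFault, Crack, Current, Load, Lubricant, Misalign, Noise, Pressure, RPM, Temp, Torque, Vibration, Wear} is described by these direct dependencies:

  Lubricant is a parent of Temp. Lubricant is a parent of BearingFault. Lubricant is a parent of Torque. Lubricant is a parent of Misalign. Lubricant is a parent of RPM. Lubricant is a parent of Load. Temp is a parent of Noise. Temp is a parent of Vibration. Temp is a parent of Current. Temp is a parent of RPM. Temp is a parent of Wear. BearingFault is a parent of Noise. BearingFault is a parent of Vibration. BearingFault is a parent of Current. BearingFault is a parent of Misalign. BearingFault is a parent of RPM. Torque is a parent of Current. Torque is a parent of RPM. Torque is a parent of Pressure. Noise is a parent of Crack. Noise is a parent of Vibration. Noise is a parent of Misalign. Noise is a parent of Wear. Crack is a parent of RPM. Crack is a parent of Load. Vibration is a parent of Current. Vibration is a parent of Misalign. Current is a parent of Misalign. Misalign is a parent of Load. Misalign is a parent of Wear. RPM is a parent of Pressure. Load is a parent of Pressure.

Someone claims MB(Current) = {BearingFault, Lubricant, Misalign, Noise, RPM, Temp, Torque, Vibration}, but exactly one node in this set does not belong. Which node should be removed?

RPM

Recall MB(v) = parents ∪ children ∪ spouses, where spouses are the other parents of v's children.
Current has parents BearingFault, Temp, Torque, Vibration.
Children of Current: Misalign.
Parents of each child, excluding Current:
  Misalign's other parents are BearingFault, Lubricant, Noise, Vibration.
MB(Current) = {BearingFault, Lubricant, Misalign, Noise, Temp, Torque, Vibration}.
RPM is neither a parent, child, nor co-parent of Current, so it does not belong.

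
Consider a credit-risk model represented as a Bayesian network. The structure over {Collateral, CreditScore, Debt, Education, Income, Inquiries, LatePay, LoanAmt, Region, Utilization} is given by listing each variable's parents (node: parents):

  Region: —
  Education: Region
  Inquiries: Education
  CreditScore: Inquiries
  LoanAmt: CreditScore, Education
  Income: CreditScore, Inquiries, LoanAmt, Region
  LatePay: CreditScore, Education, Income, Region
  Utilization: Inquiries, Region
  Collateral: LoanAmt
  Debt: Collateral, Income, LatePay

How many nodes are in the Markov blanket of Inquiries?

The Markov blanket of a node is its parents, its children, and the other parents of its children.
Pa(Inquiries) = {Education}.
Children of Inquiries: CreditScore, Income, Utilization.
Other parents of Inquiries's children:
  CreditScore: no additional parents.
  Income's other parents are CreditScore, LoanAmt, Region.
  parents(Utilization) \ {Inquiries} = {Region}.
MB(Inquiries) = {CreditScore, Education, Income, LoanAmt, Region, Utilization}, which has 6 nodes.

6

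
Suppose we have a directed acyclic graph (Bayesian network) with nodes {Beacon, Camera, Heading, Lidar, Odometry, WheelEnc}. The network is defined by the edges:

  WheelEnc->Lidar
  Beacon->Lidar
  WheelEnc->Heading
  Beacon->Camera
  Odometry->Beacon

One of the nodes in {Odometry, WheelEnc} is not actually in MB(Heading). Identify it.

Heading has parent WheelEnc.
Heading has no children.
Heading has no children, so there are no co-parents.
MB(Heading) = {WheelEnc}.
Odometry is neither a parent, child, nor co-parent of Heading, so it does not belong.

Odometry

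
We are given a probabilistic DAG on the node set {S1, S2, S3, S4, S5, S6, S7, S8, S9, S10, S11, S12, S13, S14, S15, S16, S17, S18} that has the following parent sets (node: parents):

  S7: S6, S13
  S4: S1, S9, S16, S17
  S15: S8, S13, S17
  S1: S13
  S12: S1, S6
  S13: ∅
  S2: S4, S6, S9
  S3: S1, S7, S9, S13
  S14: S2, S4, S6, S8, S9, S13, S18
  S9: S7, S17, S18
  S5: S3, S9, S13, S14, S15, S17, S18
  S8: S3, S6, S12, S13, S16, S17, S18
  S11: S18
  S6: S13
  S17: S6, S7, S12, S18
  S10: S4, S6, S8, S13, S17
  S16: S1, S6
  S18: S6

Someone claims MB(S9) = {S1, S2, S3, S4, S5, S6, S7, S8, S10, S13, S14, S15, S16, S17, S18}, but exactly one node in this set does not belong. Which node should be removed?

S10

S9 has parents S7, S17, S18.
Children of S9: S2, S3, S4, S5, S14.
Other parents of S9's children:
  S3's other parents are S1, S7, S13.
  S4 also has parents S1, S16, S17.
  S2 also has parents S4, S6.
  S14's other parents are S2, S4, S6, S8, S13, S18.
  S5's other parents are S3, S13, S14, S15, S17, S18.
MB(S9) = {S1, S2, S3, S4, S5, S6, S7, S8, S13, S14, S15, S16, S17, S18}.
S10 is neither a parent, child, nor co-parent of S9, so it does not belong.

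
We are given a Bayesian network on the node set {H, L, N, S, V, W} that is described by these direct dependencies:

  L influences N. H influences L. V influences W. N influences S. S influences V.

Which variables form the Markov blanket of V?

{S, W}

A node's Markov blanket = Pa ∪ Ch ∪ (parents of Ch other than the node itself).
Parents of V: S.
Ch(V) = {W}.
Other parents of V's children:
  W: —
So the Markov blanket of V is {S, W}.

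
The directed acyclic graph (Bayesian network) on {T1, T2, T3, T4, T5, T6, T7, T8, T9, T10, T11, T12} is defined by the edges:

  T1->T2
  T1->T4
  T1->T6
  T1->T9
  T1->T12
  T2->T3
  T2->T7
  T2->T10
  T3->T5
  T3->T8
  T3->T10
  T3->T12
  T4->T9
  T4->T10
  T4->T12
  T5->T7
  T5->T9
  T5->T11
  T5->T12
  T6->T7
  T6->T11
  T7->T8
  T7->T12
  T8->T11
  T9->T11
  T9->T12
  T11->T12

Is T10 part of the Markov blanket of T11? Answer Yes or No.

A node's Markov blanket = Pa ∪ Ch ∪ (parents of Ch other than the node itself).
T11's parents: T5, T6, T8, T9.
Ch(T11) = {T12}.
Co-parents of T11 (other parents of its children):
  parents(T12) \ {T11} = {T1, T3, T4, T5, T7, T9}.
MB(T11) = {T1, T3, T4, T5, T6, T7, T8, T9, T12}; T10 is not in this set.

No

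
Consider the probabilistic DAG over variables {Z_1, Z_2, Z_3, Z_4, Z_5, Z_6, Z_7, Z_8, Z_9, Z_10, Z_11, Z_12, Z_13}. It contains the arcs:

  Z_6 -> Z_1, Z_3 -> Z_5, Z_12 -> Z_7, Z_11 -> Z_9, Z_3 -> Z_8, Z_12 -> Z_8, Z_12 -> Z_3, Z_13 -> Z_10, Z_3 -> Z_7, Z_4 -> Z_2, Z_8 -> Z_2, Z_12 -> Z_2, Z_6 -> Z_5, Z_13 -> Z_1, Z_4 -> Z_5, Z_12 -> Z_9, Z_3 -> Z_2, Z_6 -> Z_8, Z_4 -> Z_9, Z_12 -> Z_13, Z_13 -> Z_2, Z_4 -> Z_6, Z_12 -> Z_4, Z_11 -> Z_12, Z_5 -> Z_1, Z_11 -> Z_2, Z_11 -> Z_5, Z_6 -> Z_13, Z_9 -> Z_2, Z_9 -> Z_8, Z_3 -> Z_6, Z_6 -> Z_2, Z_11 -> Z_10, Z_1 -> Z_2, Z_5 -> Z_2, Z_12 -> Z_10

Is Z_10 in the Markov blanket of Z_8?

No

Pa(Z_8) = {Z_3, Z_6, Z_9, Z_12}.
Ch(Z_8) = {Z_2}.
Parents of each child, excluding Z_8:
  Z_2's other parents are Z_1, Z_3, Z_4, Z_5, Z_6, Z_9, Z_11, Z_12, Z_13.
MB(Z_8) = {Z_1, Z_2, Z_3, Z_4, Z_5, Z_6, Z_9, Z_11, Z_12, Z_13}; Z_10 is not in this set.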